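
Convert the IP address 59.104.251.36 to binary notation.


59 = 00111011
104 = 01101000
251 = 11111011
36 = 00100100
Binary: 00111011.01101000.11111011.00100100


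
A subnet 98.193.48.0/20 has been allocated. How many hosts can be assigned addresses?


Host bits = 32 - 20 = 12
Total addresses = 2^12 = 4096
Usable = total - 2 (network and broadcast)
Usable hosts: 4094


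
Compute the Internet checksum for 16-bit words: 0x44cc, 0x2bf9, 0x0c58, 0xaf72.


Sum all words (with carry folding):
+ 0x44cc = 0x44cc
+ 0x2bf9 = 0x70c5
+ 0x0c58 = 0x7d1d
+ 0xaf72 = 0x2c90
One's complement: ~0x2c90
Checksum = 0xd36f


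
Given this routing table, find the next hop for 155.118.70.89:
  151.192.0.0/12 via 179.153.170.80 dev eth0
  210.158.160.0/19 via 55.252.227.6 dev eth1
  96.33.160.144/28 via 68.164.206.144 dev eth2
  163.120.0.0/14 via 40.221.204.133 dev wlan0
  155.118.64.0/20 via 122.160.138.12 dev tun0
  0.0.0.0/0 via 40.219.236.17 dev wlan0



Longest prefix match for 155.118.70.89:
  /12 151.192.0.0: no
  /19 210.158.160.0: no
  /28 96.33.160.144: no
  /14 163.120.0.0: no
  /20 155.118.64.0: MATCH
  /0 0.0.0.0: MATCH
Selected: next-hop 122.160.138.12 via tun0 (matched /20)


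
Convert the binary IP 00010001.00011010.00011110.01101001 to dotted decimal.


00010001 = 17
00011010 = 26
00011110 = 30
01101001 = 105
IP: 17.26.30.105


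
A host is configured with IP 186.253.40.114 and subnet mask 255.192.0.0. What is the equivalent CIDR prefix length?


Binary: 11111111.11000000.00000000.00000000
Count leading 1s
Prefix: /10


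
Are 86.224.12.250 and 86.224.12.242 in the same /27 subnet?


Mask: 255.255.255.224
86.224.12.250 AND mask = 86.224.12.224
86.224.12.242 AND mask = 86.224.12.224
Yes, same subnet (86.224.12.224)


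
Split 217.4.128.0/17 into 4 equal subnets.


New prefix = 17 + 2 = 19
Each subnet has 8192 addresses
  217.4.128.0/19
  217.4.160.0/19
  217.4.192.0/19
  217.4.224.0/19
Subnets: 217.4.128.0/19, 217.4.160.0/19, 217.4.192.0/19, 217.4.224.0/19


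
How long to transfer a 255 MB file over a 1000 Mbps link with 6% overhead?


Effective throughput = 1000 * (1 - 6/100) = 940 Mbps
File size in Mb = 255 * 8 = 2040 Mb
Time = 2040 / 940
Time = 2.1702 seconds


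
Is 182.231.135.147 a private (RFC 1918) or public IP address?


RFC 1918 private ranges:
  10.0.0.0/8 (10.0.0.0 - 10.255.255.255)
  172.16.0.0/12 (172.16.0.0 - 172.31.255.255)
  192.168.0.0/16 (192.168.0.0 - 192.168.255.255)
Public (not in any RFC 1918 range)


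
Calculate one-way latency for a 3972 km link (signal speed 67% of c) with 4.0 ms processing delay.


Speed = 0.67 * 3e5 km/s = 201000 km/s
Propagation delay = 3972 / 201000 = 0.0198 s = 19.7612 ms
Processing delay = 4.0 ms
Total one-way latency = 23.7612 ms


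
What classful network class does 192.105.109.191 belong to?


First octet: 192
Binary: 11000000
110xxxxx -> Class C (192-223)
Class C, default mask 255.255.255.0 (/24)


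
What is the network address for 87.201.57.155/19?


IP:   01010111.11001001.00111001.10011011
Mask: 11111111.11111111.11100000.00000000
AND operation:
Net:  01010111.11001001.00100000.00000000
Network: 87.201.32.0/19


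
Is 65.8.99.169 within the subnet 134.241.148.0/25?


Subnet network: 134.241.148.0
Test IP AND mask: 65.8.99.128
No, 65.8.99.169 is not in 134.241.148.0/25


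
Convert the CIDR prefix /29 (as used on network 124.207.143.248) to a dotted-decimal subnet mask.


/29 means 29 network bits, 3 host bits
Binary: 11111111111111111111111111111000
Mask: 255.255.255.248


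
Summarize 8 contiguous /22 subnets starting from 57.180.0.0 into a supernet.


Original prefix: /22
Number of subnets: 8 = 2^3
New prefix = 22 - 3 = 19
Supernet: 57.180.0.0/19


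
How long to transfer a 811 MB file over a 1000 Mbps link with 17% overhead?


Effective throughput = 1000 * (1 - 17/100) = 830 Mbps
File size in Mb = 811 * 8 = 6488 Mb
Time = 6488 / 830
Time = 7.8169 seconds


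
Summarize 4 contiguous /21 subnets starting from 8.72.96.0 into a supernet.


Original prefix: /21
Number of subnets: 4 = 2^2
New prefix = 21 - 2 = 19
Supernet: 8.72.96.0/19


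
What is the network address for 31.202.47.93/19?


IP:   00011111.11001010.00101111.01011101
Mask: 11111111.11111111.11100000.00000000
AND operation:
Net:  00011111.11001010.00100000.00000000
Network: 31.202.32.0/19


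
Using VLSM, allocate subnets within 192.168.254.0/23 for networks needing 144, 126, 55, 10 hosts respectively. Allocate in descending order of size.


144 hosts -> /24 (254 usable): 192.168.254.0/24
126 hosts -> /25 (126 usable): 192.168.255.0/25
55 hosts -> /26 (62 usable): 192.168.255.128/26
10 hosts -> /28 (14 usable): 192.168.255.192/28
Allocation: 192.168.254.0/24 (144 hosts, 254 usable); 192.168.255.0/25 (126 hosts, 126 usable); 192.168.255.128/26 (55 hosts, 62 usable); 192.168.255.192/28 (10 hosts, 14 usable)


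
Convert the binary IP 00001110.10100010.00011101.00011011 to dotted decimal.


00001110 = 14
10100010 = 162
00011101 = 29
00011011 = 27
IP: 14.162.29.27


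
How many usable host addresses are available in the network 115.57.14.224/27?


Host bits = 32 - 27 = 5
Total addresses = 2^5 = 32
Usable = total - 2 (network and broadcast)
Usable hosts: 30


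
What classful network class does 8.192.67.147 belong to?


First octet: 8
Binary: 00001000
0xxxxxxx -> Class A (1-126)
Class A, default mask 255.0.0.0 (/8)


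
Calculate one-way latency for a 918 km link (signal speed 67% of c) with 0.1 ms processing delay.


Speed = 0.67 * 3e5 km/s = 201000 km/s
Propagation delay = 918 / 201000 = 0.0046 s = 4.5672 ms
Processing delay = 0.1 ms
Total one-way latency = 4.6672 ms


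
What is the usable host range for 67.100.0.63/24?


Network: 67.100.0.0
Broadcast: 67.100.0.255
First usable = network + 1
Last usable = broadcast - 1
Range: 67.100.0.1 to 67.100.0.254


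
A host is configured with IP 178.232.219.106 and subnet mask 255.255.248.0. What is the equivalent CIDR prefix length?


Binary: 11111111.11111111.11111000.00000000
Count leading 1s
Prefix: /21


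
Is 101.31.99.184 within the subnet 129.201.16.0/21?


Subnet network: 129.201.16.0
Test IP AND mask: 101.31.96.0
No, 101.31.99.184 is not in 129.201.16.0/21


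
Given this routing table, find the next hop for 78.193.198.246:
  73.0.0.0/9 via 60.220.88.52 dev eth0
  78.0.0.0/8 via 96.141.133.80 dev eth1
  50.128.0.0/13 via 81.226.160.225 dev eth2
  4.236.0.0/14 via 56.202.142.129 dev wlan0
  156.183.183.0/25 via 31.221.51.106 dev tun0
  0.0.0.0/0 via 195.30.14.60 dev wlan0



Longest prefix match for 78.193.198.246:
  /9 73.0.0.0: no
  /8 78.0.0.0: MATCH
  /13 50.128.0.0: no
  /14 4.236.0.0: no
  /25 156.183.183.0: no
  /0 0.0.0.0: MATCH
Selected: next-hop 96.141.133.80 via eth1 (matched /8)


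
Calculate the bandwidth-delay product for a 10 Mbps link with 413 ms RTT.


BDP = bandwidth * RTT
= 10 Mbps * 413 ms
= 10 * 1e6 * 413 / 1000 bits
= 4130000 bits
= 516250 bytes
= 504.1504 KB
BDP = 4130000 bits (516250 bytes)


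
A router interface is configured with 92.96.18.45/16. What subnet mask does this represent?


/16 means 16 network bits, 16 host bits
Binary: 11111111111111110000000000000000
Mask: 255.255.0.0


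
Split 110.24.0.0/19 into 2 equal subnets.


New prefix = 19 + 1 = 20
Each subnet has 4096 addresses
  110.24.0.0/20
  110.24.16.0/20
Subnets: 110.24.0.0/20, 110.24.16.0/20


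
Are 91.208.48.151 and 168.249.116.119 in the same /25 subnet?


Mask: 255.255.255.128
91.208.48.151 AND mask = 91.208.48.128
168.249.116.119 AND mask = 168.249.116.0
No, different subnets (91.208.48.128 vs 168.249.116.0)


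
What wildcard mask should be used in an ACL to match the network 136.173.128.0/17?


Subnet mask: 255.255.128.0
Wildcard = 255.255.255.255 - subnet mask
255 - 255 = 0
255 - 255 = 0
255 - 128 = 127
255 - 0 = 255
Wildcard: 0.0.127.255


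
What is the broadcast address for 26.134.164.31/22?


Network: 26.134.164.0/22
Host bits = 10
Set all host bits to 1:
Broadcast: 26.134.167.255


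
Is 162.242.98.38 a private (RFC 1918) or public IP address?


RFC 1918 private ranges:
  10.0.0.0/8 (10.0.0.0 - 10.255.255.255)
  172.16.0.0/12 (172.16.0.0 - 172.31.255.255)
  192.168.0.0/16 (192.168.0.0 - 192.168.255.255)
Public (not in any RFC 1918 range)


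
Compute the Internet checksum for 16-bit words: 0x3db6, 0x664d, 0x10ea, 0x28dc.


Sum all words (with carry folding):
+ 0x3db6 = 0x3db6
+ 0x664d = 0xa403
+ 0x10ea = 0xb4ed
+ 0x28dc = 0xddc9
One's complement: ~0xddc9
Checksum = 0x2236


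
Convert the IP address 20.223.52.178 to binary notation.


20 = 00010100
223 = 11011111
52 = 00110100
178 = 10110010
Binary: 00010100.11011111.00110100.10110010


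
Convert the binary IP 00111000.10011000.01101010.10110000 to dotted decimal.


00111000 = 56
10011000 = 152
01101010 = 106
10110000 = 176
IP: 56.152.106.176


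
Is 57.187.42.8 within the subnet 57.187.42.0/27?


Subnet network: 57.187.42.0
Test IP AND mask: 57.187.42.0
Yes, 57.187.42.8 is in 57.187.42.0/27


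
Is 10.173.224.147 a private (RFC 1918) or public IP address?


RFC 1918 private ranges:
  10.0.0.0/8 (10.0.0.0 - 10.255.255.255)
  172.16.0.0/12 (172.16.0.0 - 172.31.255.255)
  192.168.0.0/16 (192.168.0.0 - 192.168.255.255)
Private (in 10.0.0.0/8)


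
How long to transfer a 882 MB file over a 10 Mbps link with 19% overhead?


Effective throughput = 10 * (1 - 19/100) = 8.1 Mbps
File size in Mb = 882 * 8 = 7056 Mb
Time = 7056 / 8.1
Time = 871.1111 seconds


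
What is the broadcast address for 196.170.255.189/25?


Network: 196.170.255.128/25
Host bits = 7
Set all host bits to 1:
Broadcast: 196.170.255.255


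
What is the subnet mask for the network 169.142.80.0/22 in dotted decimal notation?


/22 means 22 network bits, 10 host bits
Binary: 11111111111111111111110000000000
Mask: 255.255.252.0


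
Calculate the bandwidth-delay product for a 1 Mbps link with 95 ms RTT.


BDP = bandwidth * RTT
= 1 Mbps * 95 ms
= 1 * 1e6 * 95 / 1000 bits
= 95000 bits
= 11875 bytes
= 11.5967 KB
BDP = 95000 bits (11875 bytes)


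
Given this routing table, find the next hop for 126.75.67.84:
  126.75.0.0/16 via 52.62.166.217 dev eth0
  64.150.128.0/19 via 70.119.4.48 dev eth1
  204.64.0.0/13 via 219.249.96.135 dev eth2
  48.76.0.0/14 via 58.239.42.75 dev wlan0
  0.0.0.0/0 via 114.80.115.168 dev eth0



Longest prefix match for 126.75.67.84:
  /16 126.75.0.0: MATCH
  /19 64.150.128.0: no
  /13 204.64.0.0: no
  /14 48.76.0.0: no
  /0 0.0.0.0: MATCH
Selected: next-hop 52.62.166.217 via eth0 (matched /16)


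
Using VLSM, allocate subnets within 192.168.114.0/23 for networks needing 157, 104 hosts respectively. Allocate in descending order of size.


157 hosts -> /24 (254 usable): 192.168.114.0/24
104 hosts -> /25 (126 usable): 192.168.115.0/25
Allocation: 192.168.114.0/24 (157 hosts, 254 usable); 192.168.115.0/25 (104 hosts, 126 usable)


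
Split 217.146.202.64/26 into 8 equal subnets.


New prefix = 26 + 3 = 29
Each subnet has 8 addresses
  217.146.202.64/29
  217.146.202.72/29
  217.146.202.80/29
  217.146.202.88/29
  217.146.202.96/29
  217.146.202.104/29
  217.146.202.112/29
  217.146.202.120/29
Subnets: 217.146.202.64/29, 217.146.202.72/29, 217.146.202.80/29, 217.146.202.88/29, 217.146.202.96/29, 217.146.202.104/29, 217.146.202.112/29, 217.146.202.120/29


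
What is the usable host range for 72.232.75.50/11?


Network: 72.224.0.0
Broadcast: 72.255.255.255
First usable = network + 1
Last usable = broadcast - 1
Range: 72.224.0.1 to 72.255.255.254


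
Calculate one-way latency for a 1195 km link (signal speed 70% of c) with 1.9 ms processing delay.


Speed = 0.7 * 3e5 km/s = 210000 km/s
Propagation delay = 1195 / 210000 = 0.0057 s = 5.6905 ms
Processing delay = 1.9 ms
Total one-way latency = 7.5905 ms


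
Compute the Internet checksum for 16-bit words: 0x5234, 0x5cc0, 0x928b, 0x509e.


Sum all words (with carry folding):
+ 0x5234 = 0x5234
+ 0x5cc0 = 0xaef4
+ 0x928b = 0x4180
+ 0x509e = 0x921e
One's complement: ~0x921e
Checksum = 0x6de1


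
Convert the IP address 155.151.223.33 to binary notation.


155 = 10011011
151 = 10010111
223 = 11011111
33 = 00100001
Binary: 10011011.10010111.11011111.00100001


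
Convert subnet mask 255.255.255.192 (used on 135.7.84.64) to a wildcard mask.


Subnet mask: 255.255.255.192
Wildcard = 255.255.255.255 - subnet mask
255 - 255 = 0
255 - 255 = 0
255 - 255 = 0
255 - 192 = 63
Wildcard: 0.0.0.63


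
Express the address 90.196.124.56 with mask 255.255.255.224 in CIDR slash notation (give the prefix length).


Binary: 11111111.11111111.11111111.11100000
Count leading 1s
Prefix: /27


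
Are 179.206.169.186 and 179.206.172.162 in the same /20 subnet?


Mask: 255.255.240.0
179.206.169.186 AND mask = 179.206.160.0
179.206.172.162 AND mask = 179.206.160.0
Yes, same subnet (179.206.160.0)


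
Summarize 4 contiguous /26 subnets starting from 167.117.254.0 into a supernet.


Original prefix: /26
Number of subnets: 4 = 2^2
New prefix = 26 - 2 = 24
Supernet: 167.117.254.0/24


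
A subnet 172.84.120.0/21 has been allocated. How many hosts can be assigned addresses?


Host bits = 32 - 21 = 11
Total addresses = 2^11 = 2048
Usable = total - 2 (network and broadcast)
Usable hosts: 2046


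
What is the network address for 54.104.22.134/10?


IP:   00110110.01101000.00010110.10000110
Mask: 11111111.11000000.00000000.00000000
AND operation:
Net:  00110110.01000000.00000000.00000000
Network: 54.64.0.0/10


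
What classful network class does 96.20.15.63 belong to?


First octet: 96
Binary: 01100000
0xxxxxxx -> Class A (1-126)
Class A, default mask 255.0.0.0 (/8)


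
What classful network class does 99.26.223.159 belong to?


First octet: 99
Binary: 01100011
0xxxxxxx -> Class A (1-126)
Class A, default mask 255.0.0.0 (/8)


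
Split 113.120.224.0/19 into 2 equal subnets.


New prefix = 19 + 1 = 20
Each subnet has 4096 addresses
  113.120.224.0/20
  113.120.240.0/20
Subnets: 113.120.224.0/20, 113.120.240.0/20


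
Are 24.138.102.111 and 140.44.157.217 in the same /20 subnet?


Mask: 255.255.240.0
24.138.102.111 AND mask = 24.138.96.0
140.44.157.217 AND mask = 140.44.144.0
No, different subnets (24.138.96.0 vs 140.44.144.0)


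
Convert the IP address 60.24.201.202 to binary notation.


60 = 00111100
24 = 00011000
201 = 11001001
202 = 11001010
Binary: 00111100.00011000.11001001.11001010


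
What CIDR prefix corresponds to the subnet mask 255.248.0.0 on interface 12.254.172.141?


Binary: 11111111.11111000.00000000.00000000
Count leading 1s
Prefix: /13


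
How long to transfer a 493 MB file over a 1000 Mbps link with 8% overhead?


Effective throughput = 1000 * (1 - 8/100) = 920 Mbps
File size in Mb = 493 * 8 = 3944 Mb
Time = 3944 / 920
Time = 4.287 seconds


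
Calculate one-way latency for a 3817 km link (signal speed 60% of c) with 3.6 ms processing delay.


Speed = 0.6 * 3e5 km/s = 180000 km/s
Propagation delay = 3817 / 180000 = 0.0212 s = 21.2056 ms
Processing delay = 3.6 ms
Total one-way latency = 24.8056 ms


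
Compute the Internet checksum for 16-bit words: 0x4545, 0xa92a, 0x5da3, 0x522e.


Sum all words (with carry folding):
+ 0x4545 = 0x4545
+ 0xa92a = 0xee6f
+ 0x5da3 = 0x4c13
+ 0x522e = 0x9e41
One's complement: ~0x9e41
Checksum = 0x61be


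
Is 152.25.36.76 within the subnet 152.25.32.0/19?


Subnet network: 152.25.32.0
Test IP AND mask: 152.25.32.0
Yes, 152.25.36.76 is in 152.25.32.0/19


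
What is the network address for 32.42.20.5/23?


IP:   00100000.00101010.00010100.00000101
Mask: 11111111.11111111.11111110.00000000
AND operation:
Net:  00100000.00101010.00010100.00000000
Network: 32.42.20.0/23


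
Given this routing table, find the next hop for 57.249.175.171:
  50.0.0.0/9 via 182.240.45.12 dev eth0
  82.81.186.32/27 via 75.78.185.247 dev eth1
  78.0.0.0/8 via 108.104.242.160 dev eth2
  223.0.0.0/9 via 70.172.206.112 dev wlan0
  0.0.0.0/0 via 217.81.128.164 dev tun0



Longest prefix match for 57.249.175.171:
  /9 50.0.0.0: no
  /27 82.81.186.32: no
  /8 78.0.0.0: no
  /9 223.0.0.0: no
  /0 0.0.0.0: MATCH
Selected: next-hop 217.81.128.164 via tun0 (matched /0)


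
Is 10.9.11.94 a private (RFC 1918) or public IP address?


RFC 1918 private ranges:
  10.0.0.0/8 (10.0.0.0 - 10.255.255.255)
  172.16.0.0/12 (172.16.0.0 - 172.31.255.255)
  192.168.0.0/16 (192.168.0.0 - 192.168.255.255)
Private (in 10.0.0.0/8)


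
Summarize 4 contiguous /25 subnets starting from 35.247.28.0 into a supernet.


Original prefix: /25
Number of subnets: 4 = 2^2
New prefix = 25 - 2 = 23
Supernet: 35.247.28.0/23


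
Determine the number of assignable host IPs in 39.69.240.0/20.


Host bits = 32 - 20 = 12
Total addresses = 2^12 = 4096
Usable = total - 2 (network and broadcast)
Usable hosts: 4094


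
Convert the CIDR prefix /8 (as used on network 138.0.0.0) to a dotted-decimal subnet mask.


/8 means 8 network bits, 24 host bits
Binary: 11111111000000000000000000000000
Mask: 255.0.0.0


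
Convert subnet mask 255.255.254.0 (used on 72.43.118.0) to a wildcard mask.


Subnet mask: 255.255.254.0
Wildcard = 255.255.255.255 - subnet mask
255 - 255 = 0
255 - 255 = 0
255 - 254 = 1
255 - 0 = 255
Wildcard: 0.0.1.255


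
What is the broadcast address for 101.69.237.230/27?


Network: 101.69.237.224/27
Host bits = 5
Set all host bits to 1:
Broadcast: 101.69.237.255


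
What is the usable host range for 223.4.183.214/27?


Network: 223.4.183.192
Broadcast: 223.4.183.223
First usable = network + 1
Last usable = broadcast - 1
Range: 223.4.183.193 to 223.4.183.222


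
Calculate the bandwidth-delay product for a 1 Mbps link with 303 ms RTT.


BDP = bandwidth * RTT
= 1 Mbps * 303 ms
= 1 * 1e6 * 303 / 1000 bits
= 303000 bits
= 37875 bytes
= 36.9873 KB
BDP = 303000 bits (37875 bytes)


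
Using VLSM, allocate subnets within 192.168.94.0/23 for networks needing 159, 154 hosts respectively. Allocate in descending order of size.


159 hosts -> /24 (254 usable): 192.168.94.0/24
154 hosts -> /24 (254 usable): 192.168.95.0/24
Allocation: 192.168.94.0/24 (159 hosts, 254 usable); 192.168.95.0/24 (154 hosts, 254 usable)


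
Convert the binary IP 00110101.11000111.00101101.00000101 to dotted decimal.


00110101 = 53
11000111 = 199
00101101 = 45
00000101 = 5
IP: 53.199.45.5


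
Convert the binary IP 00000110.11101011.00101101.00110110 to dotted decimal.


00000110 = 6
11101011 = 235
00101101 = 45
00110110 = 54
IP: 6.235.45.54


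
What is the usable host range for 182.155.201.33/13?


Network: 182.152.0.0
Broadcast: 182.159.255.255
First usable = network + 1
Last usable = broadcast - 1
Range: 182.152.0.1 to 182.159.255.254


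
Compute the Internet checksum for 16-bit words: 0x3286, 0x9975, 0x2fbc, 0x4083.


Sum all words (with carry folding):
+ 0x3286 = 0x3286
+ 0x9975 = 0xcbfb
+ 0x2fbc = 0xfbb7
+ 0x4083 = 0x3c3b
One's complement: ~0x3c3b
Checksum = 0xc3c4


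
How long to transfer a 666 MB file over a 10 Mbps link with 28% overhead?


Effective throughput = 10 * (1 - 28/100) = 7.2 Mbps
File size in Mb = 666 * 8 = 5328 Mb
Time = 5328 / 7.2
Time = 740.0 seconds


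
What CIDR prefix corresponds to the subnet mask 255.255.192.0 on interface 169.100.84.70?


Binary: 11111111.11111111.11000000.00000000
Count leading 1s
Prefix: /18


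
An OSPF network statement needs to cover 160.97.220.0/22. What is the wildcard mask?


Subnet mask: 255.255.252.0
Wildcard = 255.255.255.255 - subnet mask
255 - 255 = 0
255 - 255 = 0
255 - 252 = 3
255 - 0 = 255
Wildcard: 0.0.3.255


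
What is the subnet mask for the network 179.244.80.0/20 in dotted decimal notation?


/20 means 20 network bits, 12 host bits
Binary: 11111111111111111111000000000000
Mask: 255.255.240.0


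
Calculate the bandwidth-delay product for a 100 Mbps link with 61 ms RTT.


BDP = bandwidth * RTT
= 100 Mbps * 61 ms
= 100 * 1e6 * 61 / 1000 bits
= 6100000 bits
= 762500 bytes
= 744.6289 KB
BDP = 6100000 bits (762500 bytes)


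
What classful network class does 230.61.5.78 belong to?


First octet: 230
Binary: 11100110
1110xxxx -> Class D (224-239)
Class D (multicast), default mask N/A


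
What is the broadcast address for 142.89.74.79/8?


Network: 142.0.0.0/8
Host bits = 24
Set all host bits to 1:
Broadcast: 142.255.255.255


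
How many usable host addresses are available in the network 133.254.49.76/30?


Host bits = 32 - 30 = 2
Total addresses = 2^2 = 4
Usable = total - 2 (network and broadcast)
Usable hosts: 2


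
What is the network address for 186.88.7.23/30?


IP:   10111010.01011000.00000111.00010111
Mask: 11111111.11111111.11111111.11111100
AND operation:
Net:  10111010.01011000.00000111.00010100
Network: 186.88.7.20/30


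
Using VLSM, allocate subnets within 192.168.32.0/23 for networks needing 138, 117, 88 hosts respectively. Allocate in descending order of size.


138 hosts -> /24 (254 usable): 192.168.32.0/24
117 hosts -> /25 (126 usable): 192.168.33.0/25
88 hosts -> /25 (126 usable): 192.168.33.128/25
Allocation: 192.168.32.0/24 (138 hosts, 254 usable); 192.168.33.0/25 (117 hosts, 126 usable); 192.168.33.128/25 (88 hosts, 126 usable)


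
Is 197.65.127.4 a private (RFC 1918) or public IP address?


RFC 1918 private ranges:
  10.0.0.0/8 (10.0.0.0 - 10.255.255.255)
  172.16.0.0/12 (172.16.0.0 - 172.31.255.255)
  192.168.0.0/16 (192.168.0.0 - 192.168.255.255)
Public (not in any RFC 1918 range)


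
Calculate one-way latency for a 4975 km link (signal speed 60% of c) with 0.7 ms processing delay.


Speed = 0.6 * 3e5 km/s = 180000 km/s
Propagation delay = 4975 / 180000 = 0.0276 s = 27.6389 ms
Processing delay = 0.7 ms
Total one-way latency = 28.3389 ms


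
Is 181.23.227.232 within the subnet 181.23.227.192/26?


Subnet network: 181.23.227.192
Test IP AND mask: 181.23.227.192
Yes, 181.23.227.232 is in 181.23.227.192/26


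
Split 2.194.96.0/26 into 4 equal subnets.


New prefix = 26 + 2 = 28
Each subnet has 16 addresses
  2.194.96.0/28
  2.194.96.16/28
  2.194.96.32/28
  2.194.96.48/28
Subnets: 2.194.96.0/28, 2.194.96.16/28, 2.194.96.32/28, 2.194.96.48/28


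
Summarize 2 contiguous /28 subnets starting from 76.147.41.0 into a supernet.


Original prefix: /28
Number of subnets: 2 = 2^1
New prefix = 28 - 1 = 27
Supernet: 76.147.41.0/27


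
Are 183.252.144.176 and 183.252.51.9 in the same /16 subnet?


Mask: 255.255.0.0
183.252.144.176 AND mask = 183.252.0.0
183.252.51.9 AND mask = 183.252.0.0
Yes, same subnet (183.252.0.0)


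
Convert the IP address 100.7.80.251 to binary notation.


100 = 01100100
7 = 00000111
80 = 01010000
251 = 11111011
Binary: 01100100.00000111.01010000.11111011


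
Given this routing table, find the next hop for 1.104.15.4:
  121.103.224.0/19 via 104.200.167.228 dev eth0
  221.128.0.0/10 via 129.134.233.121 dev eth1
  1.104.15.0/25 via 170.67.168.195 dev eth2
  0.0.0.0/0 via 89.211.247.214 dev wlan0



Longest prefix match for 1.104.15.4:
  /19 121.103.224.0: no
  /10 221.128.0.0: no
  /25 1.104.15.0: MATCH
  /0 0.0.0.0: MATCH
Selected: next-hop 170.67.168.195 via eth2 (matched /25)


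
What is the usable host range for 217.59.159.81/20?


Network: 217.59.144.0
Broadcast: 217.59.159.255
First usable = network + 1
Last usable = broadcast - 1
Range: 217.59.144.1 to 217.59.159.254


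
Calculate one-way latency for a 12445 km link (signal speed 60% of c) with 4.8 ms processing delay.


Speed = 0.6 * 3e5 km/s = 180000 km/s
Propagation delay = 12445 / 180000 = 0.0691 s = 69.1389 ms
Processing delay = 4.8 ms
Total one-way latency = 73.9389 ms


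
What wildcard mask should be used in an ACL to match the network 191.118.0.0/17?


Subnet mask: 255.255.128.0
Wildcard = 255.255.255.255 - subnet mask
255 - 255 = 0
255 - 255 = 0
255 - 128 = 127
255 - 0 = 255
Wildcard: 0.0.127.255


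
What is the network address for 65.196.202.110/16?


IP:   01000001.11000100.11001010.01101110
Mask: 11111111.11111111.00000000.00000000
AND operation:
Net:  01000001.11000100.00000000.00000000
Network: 65.196.0.0/16


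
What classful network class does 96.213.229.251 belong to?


First octet: 96
Binary: 01100000
0xxxxxxx -> Class A (1-126)
Class A, default mask 255.0.0.0 (/8)


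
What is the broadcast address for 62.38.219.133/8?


Network: 62.0.0.0/8
Host bits = 24
Set all host bits to 1:
Broadcast: 62.255.255.255


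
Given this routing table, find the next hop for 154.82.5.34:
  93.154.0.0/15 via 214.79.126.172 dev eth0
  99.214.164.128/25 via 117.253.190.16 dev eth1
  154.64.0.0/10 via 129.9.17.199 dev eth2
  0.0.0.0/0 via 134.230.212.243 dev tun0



Longest prefix match for 154.82.5.34:
  /15 93.154.0.0: no
  /25 99.214.164.128: no
  /10 154.64.0.0: MATCH
  /0 0.0.0.0: MATCH
Selected: next-hop 129.9.17.199 via eth2 (matched /10)


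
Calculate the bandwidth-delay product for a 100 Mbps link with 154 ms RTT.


BDP = bandwidth * RTT
= 100 Mbps * 154 ms
= 100 * 1e6 * 154 / 1000 bits
= 15400000 bits
= 1925000 bytes
= 1879.8828 KB
BDP = 15400000 bits (1925000 bytes)


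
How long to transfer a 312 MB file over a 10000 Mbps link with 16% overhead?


Effective throughput = 10000 * (1 - 16/100) = 8400 Mbps
File size in Mb = 312 * 8 = 2496 Mb
Time = 2496 / 8400
Time = 0.2971 seconds


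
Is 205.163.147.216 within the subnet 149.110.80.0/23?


Subnet network: 149.110.80.0
Test IP AND mask: 205.163.146.0
No, 205.163.147.216 is not in 149.110.80.0/23


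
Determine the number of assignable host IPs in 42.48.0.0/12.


Host bits = 32 - 12 = 20
Total addresses = 2^20 = 1048576
Usable = total - 2 (network and broadcast)
Usable hosts: 1048574


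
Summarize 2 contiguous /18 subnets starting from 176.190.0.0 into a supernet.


Original prefix: /18
Number of subnets: 2 = 2^1
New prefix = 18 - 1 = 17
Supernet: 176.190.0.0/17


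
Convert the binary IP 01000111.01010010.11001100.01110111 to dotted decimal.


01000111 = 71
01010010 = 82
11001100 = 204
01110111 = 119
IP: 71.82.204.119


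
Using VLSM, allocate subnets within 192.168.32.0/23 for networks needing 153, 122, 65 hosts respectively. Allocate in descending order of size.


153 hosts -> /24 (254 usable): 192.168.32.0/24
122 hosts -> /25 (126 usable): 192.168.33.0/25
65 hosts -> /25 (126 usable): 192.168.33.128/25
Allocation: 192.168.32.0/24 (153 hosts, 254 usable); 192.168.33.0/25 (122 hosts, 126 usable); 192.168.33.128/25 (65 hosts, 126 usable)


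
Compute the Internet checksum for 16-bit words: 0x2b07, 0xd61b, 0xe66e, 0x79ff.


Sum all words (with carry folding):
+ 0x2b07 = 0x2b07
+ 0xd61b = 0x0123
+ 0xe66e = 0xe791
+ 0x79ff = 0x6191
One's complement: ~0x6191
Checksum = 0x9e6e


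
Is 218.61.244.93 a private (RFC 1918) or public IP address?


RFC 1918 private ranges:
  10.0.0.0/8 (10.0.0.0 - 10.255.255.255)
  172.16.0.0/12 (172.16.0.0 - 172.31.255.255)
  192.168.0.0/16 (192.168.0.0 - 192.168.255.255)
Public (not in any RFC 1918 range)


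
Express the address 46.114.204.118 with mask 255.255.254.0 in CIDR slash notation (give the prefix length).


Binary: 11111111.11111111.11111110.00000000
Count leading 1s
Prefix: /23


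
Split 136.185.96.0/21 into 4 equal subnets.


New prefix = 21 + 2 = 23
Each subnet has 512 addresses
  136.185.96.0/23
  136.185.98.0/23
  136.185.100.0/23
  136.185.102.0/23
Subnets: 136.185.96.0/23, 136.185.98.0/23, 136.185.100.0/23, 136.185.102.0/23


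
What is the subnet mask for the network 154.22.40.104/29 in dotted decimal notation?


/29 means 29 network bits, 3 host bits
Binary: 11111111111111111111111111111000
Mask: 255.255.255.248


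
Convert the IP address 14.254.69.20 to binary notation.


14 = 00001110
254 = 11111110
69 = 01000101
20 = 00010100
Binary: 00001110.11111110.01000101.00010100


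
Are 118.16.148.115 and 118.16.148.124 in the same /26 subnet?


Mask: 255.255.255.192
118.16.148.115 AND mask = 118.16.148.64
118.16.148.124 AND mask = 118.16.148.64
Yes, same subnet (118.16.148.64)


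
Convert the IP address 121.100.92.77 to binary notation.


121 = 01111001
100 = 01100100
92 = 01011100
77 = 01001101
Binary: 01111001.01100100.01011100.01001101


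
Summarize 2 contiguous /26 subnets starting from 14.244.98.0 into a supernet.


Original prefix: /26
Number of subnets: 2 = 2^1
New prefix = 26 - 1 = 25
Supernet: 14.244.98.0/25


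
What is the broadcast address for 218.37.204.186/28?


Network: 218.37.204.176/28
Host bits = 4
Set all host bits to 1:
Broadcast: 218.37.204.191


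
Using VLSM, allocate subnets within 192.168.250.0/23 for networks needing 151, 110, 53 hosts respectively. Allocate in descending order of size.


151 hosts -> /24 (254 usable): 192.168.250.0/24
110 hosts -> /25 (126 usable): 192.168.251.0/25
53 hosts -> /26 (62 usable): 192.168.251.128/26
Allocation: 192.168.250.0/24 (151 hosts, 254 usable); 192.168.251.0/25 (110 hosts, 126 usable); 192.168.251.128/26 (53 hosts, 62 usable)


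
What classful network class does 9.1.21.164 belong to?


First octet: 9
Binary: 00001001
0xxxxxxx -> Class A (1-126)
Class A, default mask 255.0.0.0 (/8)


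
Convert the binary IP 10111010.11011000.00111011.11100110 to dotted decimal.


10111010 = 186
11011000 = 216
00111011 = 59
11100110 = 230
IP: 186.216.59.230


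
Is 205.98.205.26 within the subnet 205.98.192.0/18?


Subnet network: 205.98.192.0
Test IP AND mask: 205.98.192.0
Yes, 205.98.205.26 is in 205.98.192.0/18


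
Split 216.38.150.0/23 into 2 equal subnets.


New prefix = 23 + 1 = 24
Each subnet has 256 addresses
  216.38.150.0/24
  216.38.151.0/24
Subnets: 216.38.150.0/24, 216.38.151.0/24


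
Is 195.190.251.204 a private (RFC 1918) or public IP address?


RFC 1918 private ranges:
  10.0.0.0/8 (10.0.0.0 - 10.255.255.255)
  172.16.0.0/12 (172.16.0.0 - 172.31.255.255)
  192.168.0.0/16 (192.168.0.0 - 192.168.255.255)
Public (not in any RFC 1918 range)


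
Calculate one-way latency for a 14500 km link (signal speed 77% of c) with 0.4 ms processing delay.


Speed = 0.77 * 3e5 km/s = 231000 km/s
Propagation delay = 14500 / 231000 = 0.0628 s = 62.7706 ms
Processing delay = 0.4 ms
Total one-way latency = 63.1706 ms


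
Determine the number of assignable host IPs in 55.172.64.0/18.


Host bits = 32 - 18 = 14
Total addresses = 2^14 = 16384
Usable = total - 2 (network and broadcast)
Usable hosts: 16382


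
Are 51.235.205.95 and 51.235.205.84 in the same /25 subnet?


Mask: 255.255.255.128
51.235.205.95 AND mask = 51.235.205.0
51.235.205.84 AND mask = 51.235.205.0
Yes, same subnet (51.235.205.0)


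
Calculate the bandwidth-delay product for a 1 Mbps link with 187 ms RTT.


BDP = bandwidth * RTT
= 1 Mbps * 187 ms
= 1 * 1e6 * 187 / 1000 bits
= 187000 bits
= 23375 bytes
= 22.8271 KB
BDP = 187000 bits (23375 bytes)


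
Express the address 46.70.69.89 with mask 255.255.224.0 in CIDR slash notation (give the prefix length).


Binary: 11111111.11111111.11100000.00000000
Count leading 1s
Prefix: /19


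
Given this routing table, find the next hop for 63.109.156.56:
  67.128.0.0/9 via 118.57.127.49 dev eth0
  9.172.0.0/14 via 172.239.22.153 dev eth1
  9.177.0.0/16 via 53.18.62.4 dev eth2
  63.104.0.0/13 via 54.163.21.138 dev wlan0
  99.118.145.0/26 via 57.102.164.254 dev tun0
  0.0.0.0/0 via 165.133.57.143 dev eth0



Longest prefix match for 63.109.156.56:
  /9 67.128.0.0: no
  /14 9.172.0.0: no
  /16 9.177.0.0: no
  /13 63.104.0.0: MATCH
  /26 99.118.145.0: no
  /0 0.0.0.0: MATCH
Selected: next-hop 54.163.21.138 via wlan0 (matched /13)


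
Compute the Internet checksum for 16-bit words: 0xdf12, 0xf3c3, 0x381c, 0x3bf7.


Sum all words (with carry folding):
+ 0xdf12 = 0xdf12
+ 0xf3c3 = 0xd2d6
+ 0x381c = 0x0af3
+ 0x3bf7 = 0x46ea
One's complement: ~0x46ea
Checksum = 0xb915


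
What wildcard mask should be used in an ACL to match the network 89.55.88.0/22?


Subnet mask: 255.255.252.0
Wildcard = 255.255.255.255 - subnet mask
255 - 255 = 0
255 - 255 = 0
255 - 252 = 3
255 - 0 = 255
Wildcard: 0.0.3.255


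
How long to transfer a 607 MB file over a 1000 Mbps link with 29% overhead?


Effective throughput = 1000 * (1 - 29/100) = 710 Mbps
File size in Mb = 607 * 8 = 4856 Mb
Time = 4856 / 710
Time = 6.8394 seconds


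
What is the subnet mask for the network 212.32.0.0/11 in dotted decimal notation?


/11 means 11 network bits, 21 host bits
Binary: 11111111111000000000000000000000
Mask: 255.224.0.0


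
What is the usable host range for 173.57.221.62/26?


Network: 173.57.221.0
Broadcast: 173.57.221.63
First usable = network + 1
Last usable = broadcast - 1
Range: 173.57.221.1 to 173.57.221.62


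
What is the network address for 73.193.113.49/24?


IP:   01001001.11000001.01110001.00110001
Mask: 11111111.11111111.11111111.00000000
AND operation:
Net:  01001001.11000001.01110001.00000000
Network: 73.193.113.0/24


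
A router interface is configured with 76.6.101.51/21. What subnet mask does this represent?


/21 means 21 network bits, 11 host bits
Binary: 11111111111111111111100000000000
Mask: 255.255.248.0


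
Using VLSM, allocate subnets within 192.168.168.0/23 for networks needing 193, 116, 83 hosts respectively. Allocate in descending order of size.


193 hosts -> /24 (254 usable): 192.168.168.0/24
116 hosts -> /25 (126 usable): 192.168.169.0/25
83 hosts -> /25 (126 usable): 192.168.169.128/25
Allocation: 192.168.168.0/24 (193 hosts, 254 usable); 192.168.169.0/25 (116 hosts, 126 usable); 192.168.169.128/25 (83 hosts, 126 usable)


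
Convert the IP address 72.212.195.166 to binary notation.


72 = 01001000
212 = 11010100
195 = 11000011
166 = 10100110
Binary: 01001000.11010100.11000011.10100110


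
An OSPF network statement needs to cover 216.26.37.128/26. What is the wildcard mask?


Subnet mask: 255.255.255.192
Wildcard = 255.255.255.255 - subnet mask
255 - 255 = 0
255 - 255 = 0
255 - 255 = 0
255 - 192 = 63
Wildcard: 0.0.0.63


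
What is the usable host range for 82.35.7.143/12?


Network: 82.32.0.0
Broadcast: 82.47.255.255
First usable = network + 1
Last usable = broadcast - 1
Range: 82.32.0.1 to 82.47.255.254


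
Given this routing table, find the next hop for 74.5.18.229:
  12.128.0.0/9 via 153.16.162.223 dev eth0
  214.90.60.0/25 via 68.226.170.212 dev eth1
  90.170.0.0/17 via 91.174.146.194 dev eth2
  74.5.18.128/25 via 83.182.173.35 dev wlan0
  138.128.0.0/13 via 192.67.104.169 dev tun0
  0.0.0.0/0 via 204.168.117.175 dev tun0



Longest prefix match for 74.5.18.229:
  /9 12.128.0.0: no
  /25 214.90.60.0: no
  /17 90.170.0.0: no
  /25 74.5.18.128: MATCH
  /13 138.128.0.0: no
  /0 0.0.0.0: MATCH
Selected: next-hop 83.182.173.35 via wlan0 (matched /25)


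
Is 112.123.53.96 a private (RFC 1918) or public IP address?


RFC 1918 private ranges:
  10.0.0.0/8 (10.0.0.0 - 10.255.255.255)
  172.16.0.0/12 (172.16.0.0 - 172.31.255.255)
  192.168.0.0/16 (192.168.0.0 - 192.168.255.255)
Public (not in any RFC 1918 range)


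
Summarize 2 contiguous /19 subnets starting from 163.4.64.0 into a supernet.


Original prefix: /19
Number of subnets: 2 = 2^1
New prefix = 19 - 1 = 18
Supernet: 163.4.64.0/18


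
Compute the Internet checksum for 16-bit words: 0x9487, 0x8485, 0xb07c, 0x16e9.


Sum all words (with carry folding):
+ 0x9487 = 0x9487
+ 0x8485 = 0x190d
+ 0xb07c = 0xc989
+ 0x16e9 = 0xe072
One's complement: ~0xe072
Checksum = 0x1f8d


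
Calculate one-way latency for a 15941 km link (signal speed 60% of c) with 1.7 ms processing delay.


Speed = 0.6 * 3e5 km/s = 180000 km/s
Propagation delay = 15941 / 180000 = 0.0886 s = 88.5611 ms
Processing delay = 1.7 ms
Total one-way latency = 90.2611 ms


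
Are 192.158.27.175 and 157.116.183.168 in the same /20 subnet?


Mask: 255.255.240.0
192.158.27.175 AND mask = 192.158.16.0
157.116.183.168 AND mask = 157.116.176.0
No, different subnets (192.158.16.0 vs 157.116.176.0)


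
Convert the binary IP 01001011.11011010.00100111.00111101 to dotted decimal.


01001011 = 75
11011010 = 218
00100111 = 39
00111101 = 61
IP: 75.218.39.61


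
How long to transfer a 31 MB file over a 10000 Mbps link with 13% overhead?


Effective throughput = 10000 * (1 - 13/100) = 8700 Mbps
File size in Mb = 31 * 8 = 248 Mb
Time = 248 / 8700
Time = 0.0285 seconds


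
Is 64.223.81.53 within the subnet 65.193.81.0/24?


Subnet network: 65.193.81.0
Test IP AND mask: 64.223.81.0
No, 64.223.81.53 is not in 65.193.81.0/24


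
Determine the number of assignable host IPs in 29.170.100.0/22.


Host bits = 32 - 22 = 10
Total addresses = 2^10 = 1024
Usable = total - 2 (network and broadcast)
Usable hosts: 1022


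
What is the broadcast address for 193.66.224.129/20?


Network: 193.66.224.0/20
Host bits = 12
Set all host bits to 1:
Broadcast: 193.66.239.255


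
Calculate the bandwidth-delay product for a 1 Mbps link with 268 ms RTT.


BDP = bandwidth * RTT
= 1 Mbps * 268 ms
= 1 * 1e6 * 268 / 1000 bits
= 268000 bits
= 33500 bytes
= 32.7148 KB
BDP = 268000 bits (33500 bytes)


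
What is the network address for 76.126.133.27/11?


IP:   01001100.01111110.10000101.00011011
Mask: 11111111.11100000.00000000.00000000
AND operation:
Net:  01001100.01100000.00000000.00000000
Network: 76.96.0.0/11


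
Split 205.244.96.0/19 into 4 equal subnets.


New prefix = 19 + 2 = 21
Each subnet has 2048 addresses
  205.244.96.0/21
  205.244.104.0/21
  205.244.112.0/21
  205.244.120.0/21
Subnets: 205.244.96.0/21, 205.244.104.0/21, 205.244.112.0/21, 205.244.120.0/21


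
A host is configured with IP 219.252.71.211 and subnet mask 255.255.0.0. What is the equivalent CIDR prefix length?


Binary: 11111111.11111111.00000000.00000000
Count leading 1s
Prefix: /16


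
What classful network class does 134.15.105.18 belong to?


First octet: 134
Binary: 10000110
10xxxxxx -> Class B (128-191)
Class B, default mask 255.255.0.0 (/16)


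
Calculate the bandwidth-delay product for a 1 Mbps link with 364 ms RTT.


BDP = bandwidth * RTT
= 1 Mbps * 364 ms
= 1 * 1e6 * 364 / 1000 bits
= 364000 bits
= 45500 bytes
= 44.4336 KB
BDP = 364000 bits (45500 bytes)


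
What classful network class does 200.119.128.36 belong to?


First octet: 200
Binary: 11001000
110xxxxx -> Class C (192-223)
Class C, default mask 255.255.255.0 (/24)


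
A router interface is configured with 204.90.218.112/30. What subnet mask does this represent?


/30 means 30 network bits, 2 host bits
Binary: 11111111111111111111111111111100
Mask: 255.255.255.252


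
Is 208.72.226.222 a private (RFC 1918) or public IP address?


RFC 1918 private ranges:
  10.0.0.0/8 (10.0.0.0 - 10.255.255.255)
  172.16.0.0/12 (172.16.0.0 - 172.31.255.255)
  192.168.0.0/16 (192.168.0.0 - 192.168.255.255)
Public (not in any RFC 1918 range)


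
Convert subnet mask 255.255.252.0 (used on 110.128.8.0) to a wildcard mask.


Subnet mask: 255.255.252.0
Wildcard = 255.255.255.255 - subnet mask
255 - 255 = 0
255 - 255 = 0
255 - 252 = 3
255 - 0 = 255
Wildcard: 0.0.3.255


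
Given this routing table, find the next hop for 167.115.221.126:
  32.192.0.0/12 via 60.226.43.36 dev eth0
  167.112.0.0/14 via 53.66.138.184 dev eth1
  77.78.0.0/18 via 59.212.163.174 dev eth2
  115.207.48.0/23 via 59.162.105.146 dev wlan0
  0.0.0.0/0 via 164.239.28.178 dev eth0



Longest prefix match for 167.115.221.126:
  /12 32.192.0.0: no
  /14 167.112.0.0: MATCH
  /18 77.78.0.0: no
  /23 115.207.48.0: no
  /0 0.0.0.0: MATCH
Selected: next-hop 53.66.138.184 via eth1 (matched /14)


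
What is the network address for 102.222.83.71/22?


IP:   01100110.11011110.01010011.01000111
Mask: 11111111.11111111.11111100.00000000
AND operation:
Net:  01100110.11011110.01010000.00000000
Network: 102.222.80.0/22
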